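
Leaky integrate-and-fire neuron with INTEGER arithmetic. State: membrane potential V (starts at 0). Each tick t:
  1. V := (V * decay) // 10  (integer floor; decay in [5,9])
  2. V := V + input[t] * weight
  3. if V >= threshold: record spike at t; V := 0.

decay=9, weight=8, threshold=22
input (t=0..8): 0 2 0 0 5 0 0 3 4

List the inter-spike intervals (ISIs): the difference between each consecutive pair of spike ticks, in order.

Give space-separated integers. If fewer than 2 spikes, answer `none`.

Answer: 3 1

Derivation:
t=0: input=0 -> V=0
t=1: input=2 -> V=16
t=2: input=0 -> V=14
t=3: input=0 -> V=12
t=4: input=5 -> V=0 FIRE
t=5: input=0 -> V=0
t=6: input=0 -> V=0
t=7: input=3 -> V=0 FIRE
t=8: input=4 -> V=0 FIRE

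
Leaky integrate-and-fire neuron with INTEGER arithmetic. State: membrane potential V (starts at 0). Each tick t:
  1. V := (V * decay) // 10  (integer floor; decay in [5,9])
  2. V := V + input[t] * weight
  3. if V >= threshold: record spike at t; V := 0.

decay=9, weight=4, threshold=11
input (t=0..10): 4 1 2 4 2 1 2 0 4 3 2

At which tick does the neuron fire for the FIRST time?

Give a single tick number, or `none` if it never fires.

t=0: input=4 -> V=0 FIRE
t=1: input=1 -> V=4
t=2: input=2 -> V=0 FIRE
t=3: input=4 -> V=0 FIRE
t=4: input=2 -> V=8
t=5: input=1 -> V=0 FIRE
t=6: input=2 -> V=8
t=7: input=0 -> V=7
t=8: input=4 -> V=0 FIRE
t=9: input=3 -> V=0 FIRE
t=10: input=2 -> V=8

Answer: 0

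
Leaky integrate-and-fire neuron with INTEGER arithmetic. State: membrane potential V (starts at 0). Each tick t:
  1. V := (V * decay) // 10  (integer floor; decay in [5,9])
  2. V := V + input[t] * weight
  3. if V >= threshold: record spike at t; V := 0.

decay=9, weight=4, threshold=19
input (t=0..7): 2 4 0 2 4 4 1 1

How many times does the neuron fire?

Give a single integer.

Answer: 3

Derivation:
t=0: input=2 -> V=8
t=1: input=4 -> V=0 FIRE
t=2: input=0 -> V=0
t=3: input=2 -> V=8
t=4: input=4 -> V=0 FIRE
t=5: input=4 -> V=16
t=6: input=1 -> V=18
t=7: input=1 -> V=0 FIRE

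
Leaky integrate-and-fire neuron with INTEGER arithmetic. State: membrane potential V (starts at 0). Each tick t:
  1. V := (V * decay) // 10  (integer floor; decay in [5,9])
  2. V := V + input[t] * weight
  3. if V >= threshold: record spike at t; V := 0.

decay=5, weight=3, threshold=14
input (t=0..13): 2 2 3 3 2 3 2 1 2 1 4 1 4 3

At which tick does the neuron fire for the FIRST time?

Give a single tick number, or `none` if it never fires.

Answer: 3

Derivation:
t=0: input=2 -> V=6
t=1: input=2 -> V=9
t=2: input=3 -> V=13
t=3: input=3 -> V=0 FIRE
t=4: input=2 -> V=6
t=5: input=3 -> V=12
t=6: input=2 -> V=12
t=7: input=1 -> V=9
t=8: input=2 -> V=10
t=9: input=1 -> V=8
t=10: input=4 -> V=0 FIRE
t=11: input=1 -> V=3
t=12: input=4 -> V=13
t=13: input=3 -> V=0 FIRE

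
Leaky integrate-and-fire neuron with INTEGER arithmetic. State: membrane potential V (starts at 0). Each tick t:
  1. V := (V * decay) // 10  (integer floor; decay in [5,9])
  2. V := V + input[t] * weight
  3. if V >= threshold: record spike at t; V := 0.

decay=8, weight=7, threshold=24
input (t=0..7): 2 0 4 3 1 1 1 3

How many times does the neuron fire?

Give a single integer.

t=0: input=2 -> V=14
t=1: input=0 -> V=11
t=2: input=4 -> V=0 FIRE
t=3: input=3 -> V=21
t=4: input=1 -> V=23
t=5: input=1 -> V=0 FIRE
t=6: input=1 -> V=7
t=7: input=3 -> V=0 FIRE

Answer: 3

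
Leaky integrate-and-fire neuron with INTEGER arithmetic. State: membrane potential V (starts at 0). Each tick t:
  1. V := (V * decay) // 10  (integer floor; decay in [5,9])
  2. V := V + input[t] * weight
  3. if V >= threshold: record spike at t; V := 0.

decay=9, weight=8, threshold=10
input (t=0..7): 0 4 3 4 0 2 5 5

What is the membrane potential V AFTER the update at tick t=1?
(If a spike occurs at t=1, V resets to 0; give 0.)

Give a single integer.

t=0: input=0 -> V=0
t=1: input=4 -> V=0 FIRE
t=2: input=3 -> V=0 FIRE
t=3: input=4 -> V=0 FIRE
t=4: input=0 -> V=0
t=5: input=2 -> V=0 FIRE
t=6: input=5 -> V=0 FIRE
t=7: input=5 -> V=0 FIRE

Answer: 0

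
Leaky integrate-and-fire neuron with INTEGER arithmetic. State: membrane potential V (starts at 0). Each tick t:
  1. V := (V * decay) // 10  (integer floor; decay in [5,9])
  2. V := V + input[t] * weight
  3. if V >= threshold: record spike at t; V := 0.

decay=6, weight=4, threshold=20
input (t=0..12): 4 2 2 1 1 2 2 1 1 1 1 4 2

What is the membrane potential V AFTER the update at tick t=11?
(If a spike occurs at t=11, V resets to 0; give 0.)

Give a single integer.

t=0: input=4 -> V=16
t=1: input=2 -> V=17
t=2: input=2 -> V=18
t=3: input=1 -> V=14
t=4: input=1 -> V=12
t=5: input=2 -> V=15
t=6: input=2 -> V=17
t=7: input=1 -> V=14
t=8: input=1 -> V=12
t=9: input=1 -> V=11
t=10: input=1 -> V=10
t=11: input=4 -> V=0 FIRE
t=12: input=2 -> V=8

Answer: 0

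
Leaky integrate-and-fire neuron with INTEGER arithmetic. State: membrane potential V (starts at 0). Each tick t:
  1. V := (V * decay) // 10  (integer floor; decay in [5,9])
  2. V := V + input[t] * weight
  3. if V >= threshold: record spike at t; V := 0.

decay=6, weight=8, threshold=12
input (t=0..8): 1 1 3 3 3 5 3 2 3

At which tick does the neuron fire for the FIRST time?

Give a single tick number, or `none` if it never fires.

t=0: input=1 -> V=8
t=1: input=1 -> V=0 FIRE
t=2: input=3 -> V=0 FIRE
t=3: input=3 -> V=0 FIRE
t=4: input=3 -> V=0 FIRE
t=5: input=5 -> V=0 FIRE
t=6: input=3 -> V=0 FIRE
t=7: input=2 -> V=0 FIRE
t=8: input=3 -> V=0 FIRE

Answer: 1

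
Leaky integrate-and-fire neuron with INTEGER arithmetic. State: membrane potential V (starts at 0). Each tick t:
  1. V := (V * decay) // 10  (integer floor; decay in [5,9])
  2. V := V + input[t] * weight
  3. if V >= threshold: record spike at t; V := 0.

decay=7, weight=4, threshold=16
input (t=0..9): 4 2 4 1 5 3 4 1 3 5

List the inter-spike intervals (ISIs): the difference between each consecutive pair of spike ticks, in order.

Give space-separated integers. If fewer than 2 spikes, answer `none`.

t=0: input=4 -> V=0 FIRE
t=1: input=2 -> V=8
t=2: input=4 -> V=0 FIRE
t=3: input=1 -> V=4
t=4: input=5 -> V=0 FIRE
t=5: input=3 -> V=12
t=6: input=4 -> V=0 FIRE
t=7: input=1 -> V=4
t=8: input=3 -> V=14
t=9: input=5 -> V=0 FIRE

Answer: 2 2 2 3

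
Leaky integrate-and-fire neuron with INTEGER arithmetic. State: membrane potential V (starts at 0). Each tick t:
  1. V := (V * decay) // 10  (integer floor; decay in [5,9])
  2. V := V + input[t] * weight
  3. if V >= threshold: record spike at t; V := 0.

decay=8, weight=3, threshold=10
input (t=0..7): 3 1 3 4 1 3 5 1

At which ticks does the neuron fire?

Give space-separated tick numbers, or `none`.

Answer: 1 3 5 6

Derivation:
t=0: input=3 -> V=9
t=1: input=1 -> V=0 FIRE
t=2: input=3 -> V=9
t=3: input=4 -> V=0 FIRE
t=4: input=1 -> V=3
t=5: input=3 -> V=0 FIRE
t=6: input=5 -> V=0 FIRE
t=7: input=1 -> V=3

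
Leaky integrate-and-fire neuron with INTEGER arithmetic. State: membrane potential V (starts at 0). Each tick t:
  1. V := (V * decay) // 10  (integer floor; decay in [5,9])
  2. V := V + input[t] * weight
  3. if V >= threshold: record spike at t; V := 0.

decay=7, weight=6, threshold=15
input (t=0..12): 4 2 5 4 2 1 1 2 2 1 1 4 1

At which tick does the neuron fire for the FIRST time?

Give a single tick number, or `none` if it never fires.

t=0: input=4 -> V=0 FIRE
t=1: input=2 -> V=12
t=2: input=5 -> V=0 FIRE
t=3: input=4 -> V=0 FIRE
t=4: input=2 -> V=12
t=5: input=1 -> V=14
t=6: input=1 -> V=0 FIRE
t=7: input=2 -> V=12
t=8: input=2 -> V=0 FIRE
t=9: input=1 -> V=6
t=10: input=1 -> V=10
t=11: input=4 -> V=0 FIRE
t=12: input=1 -> V=6

Answer: 0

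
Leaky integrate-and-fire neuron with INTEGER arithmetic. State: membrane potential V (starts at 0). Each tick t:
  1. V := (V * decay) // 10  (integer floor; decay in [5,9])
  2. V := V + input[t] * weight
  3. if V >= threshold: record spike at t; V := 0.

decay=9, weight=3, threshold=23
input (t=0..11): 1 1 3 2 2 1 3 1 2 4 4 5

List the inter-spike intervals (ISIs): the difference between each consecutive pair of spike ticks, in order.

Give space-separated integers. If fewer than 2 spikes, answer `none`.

Answer: 4

Derivation:
t=0: input=1 -> V=3
t=1: input=1 -> V=5
t=2: input=3 -> V=13
t=3: input=2 -> V=17
t=4: input=2 -> V=21
t=5: input=1 -> V=21
t=6: input=3 -> V=0 FIRE
t=7: input=1 -> V=3
t=8: input=2 -> V=8
t=9: input=4 -> V=19
t=10: input=4 -> V=0 FIRE
t=11: input=5 -> V=15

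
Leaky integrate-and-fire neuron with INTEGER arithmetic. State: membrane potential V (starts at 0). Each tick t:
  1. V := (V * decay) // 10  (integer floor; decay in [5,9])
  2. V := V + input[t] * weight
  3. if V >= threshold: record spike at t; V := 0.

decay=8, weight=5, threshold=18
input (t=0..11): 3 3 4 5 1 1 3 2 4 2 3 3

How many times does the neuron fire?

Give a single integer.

t=0: input=3 -> V=15
t=1: input=3 -> V=0 FIRE
t=2: input=4 -> V=0 FIRE
t=3: input=5 -> V=0 FIRE
t=4: input=1 -> V=5
t=5: input=1 -> V=9
t=6: input=3 -> V=0 FIRE
t=7: input=2 -> V=10
t=8: input=4 -> V=0 FIRE
t=9: input=2 -> V=10
t=10: input=3 -> V=0 FIRE
t=11: input=3 -> V=15

Answer: 6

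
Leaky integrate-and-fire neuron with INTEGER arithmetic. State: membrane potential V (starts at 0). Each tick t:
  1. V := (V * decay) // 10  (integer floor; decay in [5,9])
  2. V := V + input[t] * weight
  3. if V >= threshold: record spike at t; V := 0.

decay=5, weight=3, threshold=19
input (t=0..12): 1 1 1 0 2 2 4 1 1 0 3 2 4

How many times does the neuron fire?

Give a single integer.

t=0: input=1 -> V=3
t=1: input=1 -> V=4
t=2: input=1 -> V=5
t=3: input=0 -> V=2
t=4: input=2 -> V=7
t=5: input=2 -> V=9
t=6: input=4 -> V=16
t=7: input=1 -> V=11
t=8: input=1 -> V=8
t=9: input=0 -> V=4
t=10: input=3 -> V=11
t=11: input=2 -> V=11
t=12: input=4 -> V=17

Answer: 0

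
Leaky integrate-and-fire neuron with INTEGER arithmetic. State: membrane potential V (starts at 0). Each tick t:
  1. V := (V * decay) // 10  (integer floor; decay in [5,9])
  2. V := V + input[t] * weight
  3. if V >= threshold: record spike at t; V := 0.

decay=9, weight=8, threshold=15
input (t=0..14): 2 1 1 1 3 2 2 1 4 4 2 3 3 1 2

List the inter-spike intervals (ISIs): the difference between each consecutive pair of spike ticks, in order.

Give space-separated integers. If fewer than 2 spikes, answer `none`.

t=0: input=2 -> V=0 FIRE
t=1: input=1 -> V=8
t=2: input=1 -> V=0 FIRE
t=3: input=1 -> V=8
t=4: input=3 -> V=0 FIRE
t=5: input=2 -> V=0 FIRE
t=6: input=2 -> V=0 FIRE
t=7: input=1 -> V=8
t=8: input=4 -> V=0 FIRE
t=9: input=4 -> V=0 FIRE
t=10: input=2 -> V=0 FIRE
t=11: input=3 -> V=0 FIRE
t=12: input=3 -> V=0 FIRE
t=13: input=1 -> V=8
t=14: input=2 -> V=0 FIRE

Answer: 2 2 1 1 2 1 1 1 1 2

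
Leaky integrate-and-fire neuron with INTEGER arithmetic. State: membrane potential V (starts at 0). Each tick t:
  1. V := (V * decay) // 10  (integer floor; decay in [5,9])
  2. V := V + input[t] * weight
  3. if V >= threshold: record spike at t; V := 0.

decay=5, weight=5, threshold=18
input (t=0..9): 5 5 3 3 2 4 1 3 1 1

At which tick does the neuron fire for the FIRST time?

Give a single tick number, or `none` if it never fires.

Answer: 0

Derivation:
t=0: input=5 -> V=0 FIRE
t=1: input=5 -> V=0 FIRE
t=2: input=3 -> V=15
t=3: input=3 -> V=0 FIRE
t=4: input=2 -> V=10
t=5: input=4 -> V=0 FIRE
t=6: input=1 -> V=5
t=7: input=3 -> V=17
t=8: input=1 -> V=13
t=9: input=1 -> V=11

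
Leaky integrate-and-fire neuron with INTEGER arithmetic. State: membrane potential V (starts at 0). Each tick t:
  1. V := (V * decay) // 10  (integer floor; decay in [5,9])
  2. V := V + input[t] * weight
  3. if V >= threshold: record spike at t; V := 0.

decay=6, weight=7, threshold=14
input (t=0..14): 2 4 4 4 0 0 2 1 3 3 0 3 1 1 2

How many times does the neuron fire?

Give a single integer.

t=0: input=2 -> V=0 FIRE
t=1: input=4 -> V=0 FIRE
t=2: input=4 -> V=0 FIRE
t=3: input=4 -> V=0 FIRE
t=4: input=0 -> V=0
t=5: input=0 -> V=0
t=6: input=2 -> V=0 FIRE
t=7: input=1 -> V=7
t=8: input=3 -> V=0 FIRE
t=9: input=3 -> V=0 FIRE
t=10: input=0 -> V=0
t=11: input=3 -> V=0 FIRE
t=12: input=1 -> V=7
t=13: input=1 -> V=11
t=14: input=2 -> V=0 FIRE

Answer: 9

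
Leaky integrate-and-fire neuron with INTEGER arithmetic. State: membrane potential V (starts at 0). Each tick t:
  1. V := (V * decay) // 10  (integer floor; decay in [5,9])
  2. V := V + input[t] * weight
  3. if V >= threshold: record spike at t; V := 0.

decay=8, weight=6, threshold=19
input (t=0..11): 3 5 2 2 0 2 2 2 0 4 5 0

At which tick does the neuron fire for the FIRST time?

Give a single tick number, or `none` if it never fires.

Answer: 1

Derivation:
t=0: input=3 -> V=18
t=1: input=5 -> V=0 FIRE
t=2: input=2 -> V=12
t=3: input=2 -> V=0 FIRE
t=4: input=0 -> V=0
t=5: input=2 -> V=12
t=6: input=2 -> V=0 FIRE
t=7: input=2 -> V=12
t=8: input=0 -> V=9
t=9: input=4 -> V=0 FIRE
t=10: input=5 -> V=0 FIRE
t=11: input=0 -> V=0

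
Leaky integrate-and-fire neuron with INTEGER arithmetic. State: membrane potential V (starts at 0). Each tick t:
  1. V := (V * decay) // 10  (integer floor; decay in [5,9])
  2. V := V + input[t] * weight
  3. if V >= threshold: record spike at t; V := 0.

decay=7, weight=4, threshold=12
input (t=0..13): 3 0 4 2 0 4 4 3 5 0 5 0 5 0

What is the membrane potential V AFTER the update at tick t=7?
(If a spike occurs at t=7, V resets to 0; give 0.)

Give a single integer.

t=0: input=3 -> V=0 FIRE
t=1: input=0 -> V=0
t=2: input=4 -> V=0 FIRE
t=3: input=2 -> V=8
t=4: input=0 -> V=5
t=5: input=4 -> V=0 FIRE
t=6: input=4 -> V=0 FIRE
t=7: input=3 -> V=0 FIRE
t=8: input=5 -> V=0 FIRE
t=9: input=0 -> V=0
t=10: input=5 -> V=0 FIRE
t=11: input=0 -> V=0
t=12: input=5 -> V=0 FIRE
t=13: input=0 -> V=0

Answer: 0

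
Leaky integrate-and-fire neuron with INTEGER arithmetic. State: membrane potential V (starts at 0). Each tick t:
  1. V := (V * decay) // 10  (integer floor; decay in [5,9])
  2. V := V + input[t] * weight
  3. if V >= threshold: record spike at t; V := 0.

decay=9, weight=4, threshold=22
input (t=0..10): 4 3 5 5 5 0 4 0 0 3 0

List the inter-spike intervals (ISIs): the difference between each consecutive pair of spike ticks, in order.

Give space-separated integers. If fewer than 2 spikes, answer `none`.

t=0: input=4 -> V=16
t=1: input=3 -> V=0 FIRE
t=2: input=5 -> V=20
t=3: input=5 -> V=0 FIRE
t=4: input=5 -> V=20
t=5: input=0 -> V=18
t=6: input=4 -> V=0 FIRE
t=7: input=0 -> V=0
t=8: input=0 -> V=0
t=9: input=3 -> V=12
t=10: input=0 -> V=10

Answer: 2 3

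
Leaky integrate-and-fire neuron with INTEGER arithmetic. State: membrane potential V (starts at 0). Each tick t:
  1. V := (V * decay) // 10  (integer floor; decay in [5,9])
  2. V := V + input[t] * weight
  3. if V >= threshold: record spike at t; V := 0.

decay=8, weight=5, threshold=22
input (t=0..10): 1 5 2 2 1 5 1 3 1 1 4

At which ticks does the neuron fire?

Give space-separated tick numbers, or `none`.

Answer: 1 5 10

Derivation:
t=0: input=1 -> V=5
t=1: input=5 -> V=0 FIRE
t=2: input=2 -> V=10
t=3: input=2 -> V=18
t=4: input=1 -> V=19
t=5: input=5 -> V=0 FIRE
t=6: input=1 -> V=5
t=7: input=3 -> V=19
t=8: input=1 -> V=20
t=9: input=1 -> V=21
t=10: input=4 -> V=0 FIRE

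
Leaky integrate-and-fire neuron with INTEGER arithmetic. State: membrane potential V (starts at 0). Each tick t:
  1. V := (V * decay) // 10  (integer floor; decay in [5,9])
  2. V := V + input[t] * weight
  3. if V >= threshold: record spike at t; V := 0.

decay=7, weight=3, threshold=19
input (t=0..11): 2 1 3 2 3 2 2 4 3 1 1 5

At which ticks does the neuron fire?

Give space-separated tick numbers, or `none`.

Answer: 4 7 11

Derivation:
t=0: input=2 -> V=6
t=1: input=1 -> V=7
t=2: input=3 -> V=13
t=3: input=2 -> V=15
t=4: input=3 -> V=0 FIRE
t=5: input=2 -> V=6
t=6: input=2 -> V=10
t=7: input=4 -> V=0 FIRE
t=8: input=3 -> V=9
t=9: input=1 -> V=9
t=10: input=1 -> V=9
t=11: input=5 -> V=0 FIRE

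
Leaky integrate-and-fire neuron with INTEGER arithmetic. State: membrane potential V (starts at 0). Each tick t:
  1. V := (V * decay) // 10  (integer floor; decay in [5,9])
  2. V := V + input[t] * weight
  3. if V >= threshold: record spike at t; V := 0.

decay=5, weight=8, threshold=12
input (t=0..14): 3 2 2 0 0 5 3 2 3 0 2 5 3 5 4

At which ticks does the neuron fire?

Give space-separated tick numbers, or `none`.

t=0: input=3 -> V=0 FIRE
t=1: input=2 -> V=0 FIRE
t=2: input=2 -> V=0 FIRE
t=3: input=0 -> V=0
t=4: input=0 -> V=0
t=5: input=5 -> V=0 FIRE
t=6: input=3 -> V=0 FIRE
t=7: input=2 -> V=0 FIRE
t=8: input=3 -> V=0 FIRE
t=9: input=0 -> V=0
t=10: input=2 -> V=0 FIRE
t=11: input=5 -> V=0 FIRE
t=12: input=3 -> V=0 FIRE
t=13: input=5 -> V=0 FIRE
t=14: input=4 -> V=0 FIRE

Answer: 0 1 2 5 6 7 8 10 11 12 13 14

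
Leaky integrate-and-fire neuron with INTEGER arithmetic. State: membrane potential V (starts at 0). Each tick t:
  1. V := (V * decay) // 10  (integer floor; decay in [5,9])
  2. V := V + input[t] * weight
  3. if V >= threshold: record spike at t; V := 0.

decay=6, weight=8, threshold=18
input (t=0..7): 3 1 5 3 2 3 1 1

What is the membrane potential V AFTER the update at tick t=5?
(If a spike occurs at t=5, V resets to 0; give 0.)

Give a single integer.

t=0: input=3 -> V=0 FIRE
t=1: input=1 -> V=8
t=2: input=5 -> V=0 FIRE
t=3: input=3 -> V=0 FIRE
t=4: input=2 -> V=16
t=5: input=3 -> V=0 FIRE
t=6: input=1 -> V=8
t=7: input=1 -> V=12

Answer: 0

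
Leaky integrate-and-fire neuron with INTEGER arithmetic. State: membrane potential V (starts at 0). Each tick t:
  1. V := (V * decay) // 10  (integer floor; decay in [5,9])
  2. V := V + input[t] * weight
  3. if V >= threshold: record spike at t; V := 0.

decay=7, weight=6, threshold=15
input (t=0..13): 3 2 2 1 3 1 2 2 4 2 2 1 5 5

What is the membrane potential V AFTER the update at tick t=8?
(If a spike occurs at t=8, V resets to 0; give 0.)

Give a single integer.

Answer: 0

Derivation:
t=0: input=3 -> V=0 FIRE
t=1: input=2 -> V=12
t=2: input=2 -> V=0 FIRE
t=3: input=1 -> V=6
t=4: input=3 -> V=0 FIRE
t=5: input=1 -> V=6
t=6: input=2 -> V=0 FIRE
t=7: input=2 -> V=12
t=8: input=4 -> V=0 FIRE
t=9: input=2 -> V=12
t=10: input=2 -> V=0 FIRE
t=11: input=1 -> V=6
t=12: input=5 -> V=0 FIRE
t=13: input=5 -> V=0 FIRE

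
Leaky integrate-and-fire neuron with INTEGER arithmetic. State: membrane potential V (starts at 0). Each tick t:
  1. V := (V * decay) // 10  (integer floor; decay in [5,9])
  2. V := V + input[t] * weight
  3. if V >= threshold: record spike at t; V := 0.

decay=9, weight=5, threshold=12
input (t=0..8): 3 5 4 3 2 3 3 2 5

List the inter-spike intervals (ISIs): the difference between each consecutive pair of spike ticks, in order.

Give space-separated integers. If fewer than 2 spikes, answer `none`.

t=0: input=3 -> V=0 FIRE
t=1: input=5 -> V=0 FIRE
t=2: input=4 -> V=0 FIRE
t=3: input=3 -> V=0 FIRE
t=4: input=2 -> V=10
t=5: input=3 -> V=0 FIRE
t=6: input=3 -> V=0 FIRE
t=7: input=2 -> V=10
t=8: input=5 -> V=0 FIRE

Answer: 1 1 1 2 1 2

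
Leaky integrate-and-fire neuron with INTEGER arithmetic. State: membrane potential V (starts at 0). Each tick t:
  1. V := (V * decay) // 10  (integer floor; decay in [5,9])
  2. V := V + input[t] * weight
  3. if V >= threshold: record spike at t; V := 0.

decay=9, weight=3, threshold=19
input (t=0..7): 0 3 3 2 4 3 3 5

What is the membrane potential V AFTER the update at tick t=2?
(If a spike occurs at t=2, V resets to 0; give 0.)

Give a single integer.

t=0: input=0 -> V=0
t=1: input=3 -> V=9
t=2: input=3 -> V=17
t=3: input=2 -> V=0 FIRE
t=4: input=4 -> V=12
t=5: input=3 -> V=0 FIRE
t=6: input=3 -> V=9
t=7: input=5 -> V=0 FIRE

Answer: 17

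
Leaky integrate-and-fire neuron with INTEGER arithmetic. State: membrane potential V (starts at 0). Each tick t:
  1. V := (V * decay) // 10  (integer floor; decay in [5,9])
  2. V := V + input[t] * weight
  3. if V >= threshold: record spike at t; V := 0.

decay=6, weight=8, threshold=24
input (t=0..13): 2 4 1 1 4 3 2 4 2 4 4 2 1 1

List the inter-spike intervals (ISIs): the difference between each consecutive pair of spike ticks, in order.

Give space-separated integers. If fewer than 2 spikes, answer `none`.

Answer: 3 1 2 2 1

Derivation:
t=0: input=2 -> V=16
t=1: input=4 -> V=0 FIRE
t=2: input=1 -> V=8
t=3: input=1 -> V=12
t=4: input=4 -> V=0 FIRE
t=5: input=3 -> V=0 FIRE
t=6: input=2 -> V=16
t=7: input=4 -> V=0 FIRE
t=8: input=2 -> V=16
t=9: input=4 -> V=0 FIRE
t=10: input=4 -> V=0 FIRE
t=11: input=2 -> V=16
t=12: input=1 -> V=17
t=13: input=1 -> V=18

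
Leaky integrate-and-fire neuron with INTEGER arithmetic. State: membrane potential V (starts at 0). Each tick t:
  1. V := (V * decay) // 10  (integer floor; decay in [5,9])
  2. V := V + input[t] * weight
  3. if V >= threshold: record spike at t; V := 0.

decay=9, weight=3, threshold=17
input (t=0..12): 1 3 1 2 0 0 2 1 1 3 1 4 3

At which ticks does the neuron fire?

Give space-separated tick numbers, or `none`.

t=0: input=1 -> V=3
t=1: input=3 -> V=11
t=2: input=1 -> V=12
t=3: input=2 -> V=16
t=4: input=0 -> V=14
t=5: input=0 -> V=12
t=6: input=2 -> V=16
t=7: input=1 -> V=0 FIRE
t=8: input=1 -> V=3
t=9: input=3 -> V=11
t=10: input=1 -> V=12
t=11: input=4 -> V=0 FIRE
t=12: input=3 -> V=9

Answer: 7 11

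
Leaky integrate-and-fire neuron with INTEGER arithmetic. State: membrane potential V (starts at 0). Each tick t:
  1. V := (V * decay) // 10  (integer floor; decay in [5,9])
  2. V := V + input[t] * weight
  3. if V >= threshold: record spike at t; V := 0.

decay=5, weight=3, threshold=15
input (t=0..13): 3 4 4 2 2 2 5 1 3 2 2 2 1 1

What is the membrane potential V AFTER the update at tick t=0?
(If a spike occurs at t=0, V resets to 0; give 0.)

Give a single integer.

t=0: input=3 -> V=9
t=1: input=4 -> V=0 FIRE
t=2: input=4 -> V=12
t=3: input=2 -> V=12
t=4: input=2 -> V=12
t=5: input=2 -> V=12
t=6: input=5 -> V=0 FIRE
t=7: input=1 -> V=3
t=8: input=3 -> V=10
t=9: input=2 -> V=11
t=10: input=2 -> V=11
t=11: input=2 -> V=11
t=12: input=1 -> V=8
t=13: input=1 -> V=7

Answer: 9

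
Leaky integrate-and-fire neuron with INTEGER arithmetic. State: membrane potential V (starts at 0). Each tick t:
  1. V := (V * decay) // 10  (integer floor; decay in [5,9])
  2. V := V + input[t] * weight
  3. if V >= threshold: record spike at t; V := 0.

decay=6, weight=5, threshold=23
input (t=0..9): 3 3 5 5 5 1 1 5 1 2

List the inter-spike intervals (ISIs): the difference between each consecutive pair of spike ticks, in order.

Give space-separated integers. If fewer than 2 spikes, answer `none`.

Answer: 1 1 1 3

Derivation:
t=0: input=3 -> V=15
t=1: input=3 -> V=0 FIRE
t=2: input=5 -> V=0 FIRE
t=3: input=5 -> V=0 FIRE
t=4: input=5 -> V=0 FIRE
t=5: input=1 -> V=5
t=6: input=1 -> V=8
t=7: input=5 -> V=0 FIRE
t=8: input=1 -> V=5
t=9: input=2 -> V=13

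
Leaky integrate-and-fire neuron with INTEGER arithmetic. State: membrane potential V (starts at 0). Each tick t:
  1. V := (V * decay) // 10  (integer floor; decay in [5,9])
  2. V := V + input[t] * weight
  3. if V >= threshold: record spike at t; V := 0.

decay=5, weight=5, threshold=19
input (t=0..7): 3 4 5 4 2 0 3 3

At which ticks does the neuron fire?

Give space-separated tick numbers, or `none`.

t=0: input=3 -> V=15
t=1: input=4 -> V=0 FIRE
t=2: input=5 -> V=0 FIRE
t=3: input=4 -> V=0 FIRE
t=4: input=2 -> V=10
t=5: input=0 -> V=5
t=6: input=3 -> V=17
t=7: input=3 -> V=0 FIRE

Answer: 1 2 3 7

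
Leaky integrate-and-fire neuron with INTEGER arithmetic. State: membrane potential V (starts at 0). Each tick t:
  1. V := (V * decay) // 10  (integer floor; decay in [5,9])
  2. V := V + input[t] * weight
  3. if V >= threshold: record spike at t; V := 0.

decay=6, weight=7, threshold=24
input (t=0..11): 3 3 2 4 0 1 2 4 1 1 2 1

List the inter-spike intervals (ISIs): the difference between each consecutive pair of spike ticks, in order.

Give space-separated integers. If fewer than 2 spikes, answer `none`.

t=0: input=3 -> V=21
t=1: input=3 -> V=0 FIRE
t=2: input=2 -> V=14
t=3: input=4 -> V=0 FIRE
t=4: input=0 -> V=0
t=5: input=1 -> V=7
t=6: input=2 -> V=18
t=7: input=4 -> V=0 FIRE
t=8: input=1 -> V=7
t=9: input=1 -> V=11
t=10: input=2 -> V=20
t=11: input=1 -> V=19

Answer: 2 4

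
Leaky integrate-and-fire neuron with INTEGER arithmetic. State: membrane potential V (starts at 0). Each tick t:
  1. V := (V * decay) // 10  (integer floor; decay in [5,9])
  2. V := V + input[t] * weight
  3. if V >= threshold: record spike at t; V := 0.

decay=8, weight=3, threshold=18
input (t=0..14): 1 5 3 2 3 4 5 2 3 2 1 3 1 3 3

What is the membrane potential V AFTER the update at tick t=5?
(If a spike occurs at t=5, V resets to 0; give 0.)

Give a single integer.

t=0: input=1 -> V=3
t=1: input=5 -> V=17
t=2: input=3 -> V=0 FIRE
t=3: input=2 -> V=6
t=4: input=3 -> V=13
t=5: input=4 -> V=0 FIRE
t=6: input=5 -> V=15
t=7: input=2 -> V=0 FIRE
t=8: input=3 -> V=9
t=9: input=2 -> V=13
t=10: input=1 -> V=13
t=11: input=3 -> V=0 FIRE
t=12: input=1 -> V=3
t=13: input=3 -> V=11
t=14: input=3 -> V=17

Answer: 0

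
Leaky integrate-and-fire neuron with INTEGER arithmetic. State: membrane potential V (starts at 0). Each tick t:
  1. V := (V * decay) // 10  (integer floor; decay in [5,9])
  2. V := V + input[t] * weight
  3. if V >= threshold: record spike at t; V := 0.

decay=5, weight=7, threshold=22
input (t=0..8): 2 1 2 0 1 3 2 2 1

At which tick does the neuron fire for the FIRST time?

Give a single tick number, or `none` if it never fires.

Answer: 5

Derivation:
t=0: input=2 -> V=14
t=1: input=1 -> V=14
t=2: input=2 -> V=21
t=3: input=0 -> V=10
t=4: input=1 -> V=12
t=5: input=3 -> V=0 FIRE
t=6: input=2 -> V=14
t=7: input=2 -> V=21
t=8: input=1 -> V=17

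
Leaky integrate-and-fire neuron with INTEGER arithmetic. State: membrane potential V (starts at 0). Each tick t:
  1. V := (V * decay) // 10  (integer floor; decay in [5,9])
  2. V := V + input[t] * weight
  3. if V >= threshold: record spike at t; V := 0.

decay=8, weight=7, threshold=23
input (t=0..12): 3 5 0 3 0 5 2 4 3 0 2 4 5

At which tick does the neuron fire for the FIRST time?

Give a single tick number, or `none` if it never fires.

t=0: input=3 -> V=21
t=1: input=5 -> V=0 FIRE
t=2: input=0 -> V=0
t=3: input=3 -> V=21
t=4: input=0 -> V=16
t=5: input=5 -> V=0 FIRE
t=6: input=2 -> V=14
t=7: input=4 -> V=0 FIRE
t=8: input=3 -> V=21
t=9: input=0 -> V=16
t=10: input=2 -> V=0 FIRE
t=11: input=4 -> V=0 FIRE
t=12: input=5 -> V=0 FIRE

Answer: 1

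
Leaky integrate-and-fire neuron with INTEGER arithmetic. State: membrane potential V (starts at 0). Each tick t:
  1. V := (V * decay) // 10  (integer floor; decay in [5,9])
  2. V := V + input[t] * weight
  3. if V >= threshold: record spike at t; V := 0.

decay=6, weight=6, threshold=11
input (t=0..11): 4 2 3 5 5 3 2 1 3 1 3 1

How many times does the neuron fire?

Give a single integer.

Answer: 9

Derivation:
t=0: input=4 -> V=0 FIRE
t=1: input=2 -> V=0 FIRE
t=2: input=3 -> V=0 FIRE
t=3: input=5 -> V=0 FIRE
t=4: input=5 -> V=0 FIRE
t=5: input=3 -> V=0 FIRE
t=6: input=2 -> V=0 FIRE
t=7: input=1 -> V=6
t=8: input=3 -> V=0 FIRE
t=9: input=1 -> V=6
t=10: input=3 -> V=0 FIRE
t=11: input=1 -> V=6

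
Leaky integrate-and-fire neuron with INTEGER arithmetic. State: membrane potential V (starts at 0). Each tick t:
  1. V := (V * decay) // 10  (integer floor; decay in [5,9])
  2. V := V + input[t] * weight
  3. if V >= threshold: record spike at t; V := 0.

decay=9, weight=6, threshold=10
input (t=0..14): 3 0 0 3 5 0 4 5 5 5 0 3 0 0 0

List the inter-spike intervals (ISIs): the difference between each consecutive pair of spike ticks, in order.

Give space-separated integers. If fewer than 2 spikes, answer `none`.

Answer: 3 1 2 1 1 1 2

Derivation:
t=0: input=3 -> V=0 FIRE
t=1: input=0 -> V=0
t=2: input=0 -> V=0
t=3: input=3 -> V=0 FIRE
t=4: input=5 -> V=0 FIRE
t=5: input=0 -> V=0
t=6: input=4 -> V=0 FIRE
t=7: input=5 -> V=0 FIRE
t=8: input=5 -> V=0 FIRE
t=9: input=5 -> V=0 FIRE
t=10: input=0 -> V=0
t=11: input=3 -> V=0 FIRE
t=12: input=0 -> V=0
t=13: input=0 -> V=0
t=14: input=0 -> V=0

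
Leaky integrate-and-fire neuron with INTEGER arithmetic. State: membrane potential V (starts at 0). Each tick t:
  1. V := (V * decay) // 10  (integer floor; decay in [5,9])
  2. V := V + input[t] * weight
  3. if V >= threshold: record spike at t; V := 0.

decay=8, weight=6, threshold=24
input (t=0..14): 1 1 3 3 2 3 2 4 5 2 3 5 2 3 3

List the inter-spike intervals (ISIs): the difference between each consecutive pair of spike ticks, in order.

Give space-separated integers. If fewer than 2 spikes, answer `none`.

Answer: 2 2 1 1 2 1 2

Derivation:
t=0: input=1 -> V=6
t=1: input=1 -> V=10
t=2: input=3 -> V=0 FIRE
t=3: input=3 -> V=18
t=4: input=2 -> V=0 FIRE
t=5: input=3 -> V=18
t=6: input=2 -> V=0 FIRE
t=7: input=4 -> V=0 FIRE
t=8: input=5 -> V=0 FIRE
t=9: input=2 -> V=12
t=10: input=3 -> V=0 FIRE
t=11: input=5 -> V=0 FIRE
t=12: input=2 -> V=12
t=13: input=3 -> V=0 FIRE
t=14: input=3 -> V=18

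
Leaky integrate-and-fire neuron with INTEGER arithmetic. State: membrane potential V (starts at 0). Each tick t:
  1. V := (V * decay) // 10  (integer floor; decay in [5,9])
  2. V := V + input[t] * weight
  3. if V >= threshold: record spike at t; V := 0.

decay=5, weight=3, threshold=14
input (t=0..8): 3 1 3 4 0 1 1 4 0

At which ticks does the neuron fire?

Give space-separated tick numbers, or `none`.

Answer: 3 7

Derivation:
t=0: input=3 -> V=9
t=1: input=1 -> V=7
t=2: input=3 -> V=12
t=3: input=4 -> V=0 FIRE
t=4: input=0 -> V=0
t=5: input=1 -> V=3
t=6: input=1 -> V=4
t=7: input=4 -> V=0 FIRE
t=8: input=0 -> V=0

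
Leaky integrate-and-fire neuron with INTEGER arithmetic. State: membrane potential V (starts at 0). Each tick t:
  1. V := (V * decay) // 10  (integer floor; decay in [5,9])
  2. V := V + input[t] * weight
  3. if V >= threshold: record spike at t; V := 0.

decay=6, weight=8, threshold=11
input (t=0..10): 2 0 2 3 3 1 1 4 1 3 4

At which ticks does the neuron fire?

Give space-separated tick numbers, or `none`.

Answer: 0 2 3 4 6 7 9 10

Derivation:
t=0: input=2 -> V=0 FIRE
t=1: input=0 -> V=0
t=2: input=2 -> V=0 FIRE
t=3: input=3 -> V=0 FIRE
t=4: input=3 -> V=0 FIRE
t=5: input=1 -> V=8
t=6: input=1 -> V=0 FIRE
t=7: input=4 -> V=0 FIRE
t=8: input=1 -> V=8
t=9: input=3 -> V=0 FIRE
t=10: input=4 -> V=0 FIRE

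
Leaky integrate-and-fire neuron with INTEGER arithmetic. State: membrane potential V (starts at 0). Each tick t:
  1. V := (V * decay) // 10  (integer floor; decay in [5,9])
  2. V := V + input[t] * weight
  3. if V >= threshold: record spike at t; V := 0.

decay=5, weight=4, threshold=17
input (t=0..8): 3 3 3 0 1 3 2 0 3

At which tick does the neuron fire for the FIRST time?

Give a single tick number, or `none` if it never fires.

Answer: 1

Derivation:
t=0: input=3 -> V=12
t=1: input=3 -> V=0 FIRE
t=2: input=3 -> V=12
t=3: input=0 -> V=6
t=4: input=1 -> V=7
t=5: input=3 -> V=15
t=6: input=2 -> V=15
t=7: input=0 -> V=7
t=8: input=3 -> V=15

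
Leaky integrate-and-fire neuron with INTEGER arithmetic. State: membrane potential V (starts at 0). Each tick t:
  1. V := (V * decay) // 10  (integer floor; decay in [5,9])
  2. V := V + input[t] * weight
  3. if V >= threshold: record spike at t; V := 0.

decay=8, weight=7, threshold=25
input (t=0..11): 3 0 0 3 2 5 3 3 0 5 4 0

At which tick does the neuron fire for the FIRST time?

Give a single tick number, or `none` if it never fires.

Answer: 3

Derivation:
t=0: input=3 -> V=21
t=1: input=0 -> V=16
t=2: input=0 -> V=12
t=3: input=3 -> V=0 FIRE
t=4: input=2 -> V=14
t=5: input=5 -> V=0 FIRE
t=6: input=3 -> V=21
t=7: input=3 -> V=0 FIRE
t=8: input=0 -> V=0
t=9: input=5 -> V=0 FIRE
t=10: input=4 -> V=0 FIRE
t=11: input=0 -> V=0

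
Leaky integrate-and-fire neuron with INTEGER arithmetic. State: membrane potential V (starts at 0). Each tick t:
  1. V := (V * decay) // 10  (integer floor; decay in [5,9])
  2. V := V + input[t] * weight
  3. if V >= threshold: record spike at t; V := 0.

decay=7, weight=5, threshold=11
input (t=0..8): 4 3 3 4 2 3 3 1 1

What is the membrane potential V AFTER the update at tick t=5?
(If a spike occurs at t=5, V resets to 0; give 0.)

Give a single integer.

t=0: input=4 -> V=0 FIRE
t=1: input=3 -> V=0 FIRE
t=2: input=3 -> V=0 FIRE
t=3: input=4 -> V=0 FIRE
t=4: input=2 -> V=10
t=5: input=3 -> V=0 FIRE
t=6: input=3 -> V=0 FIRE
t=7: input=1 -> V=5
t=8: input=1 -> V=8

Answer: 0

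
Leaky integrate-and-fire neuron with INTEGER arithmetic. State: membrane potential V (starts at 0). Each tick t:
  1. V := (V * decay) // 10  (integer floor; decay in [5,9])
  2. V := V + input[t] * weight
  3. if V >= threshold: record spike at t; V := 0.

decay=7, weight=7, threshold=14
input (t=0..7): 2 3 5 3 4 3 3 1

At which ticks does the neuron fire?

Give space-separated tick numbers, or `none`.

t=0: input=2 -> V=0 FIRE
t=1: input=3 -> V=0 FIRE
t=2: input=5 -> V=0 FIRE
t=3: input=3 -> V=0 FIRE
t=4: input=4 -> V=0 FIRE
t=5: input=3 -> V=0 FIRE
t=6: input=3 -> V=0 FIRE
t=7: input=1 -> V=7

Answer: 0 1 2 3 4 5 6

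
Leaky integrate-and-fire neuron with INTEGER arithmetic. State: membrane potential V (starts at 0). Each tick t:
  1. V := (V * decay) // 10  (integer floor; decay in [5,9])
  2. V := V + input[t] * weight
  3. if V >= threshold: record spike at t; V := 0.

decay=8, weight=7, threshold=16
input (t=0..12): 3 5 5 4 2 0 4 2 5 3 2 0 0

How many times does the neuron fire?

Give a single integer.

Answer: 7

Derivation:
t=0: input=3 -> V=0 FIRE
t=1: input=5 -> V=0 FIRE
t=2: input=5 -> V=0 FIRE
t=3: input=4 -> V=0 FIRE
t=4: input=2 -> V=14
t=5: input=0 -> V=11
t=6: input=4 -> V=0 FIRE
t=7: input=2 -> V=14
t=8: input=5 -> V=0 FIRE
t=9: input=3 -> V=0 FIRE
t=10: input=2 -> V=14
t=11: input=0 -> V=11
t=12: input=0 -> V=8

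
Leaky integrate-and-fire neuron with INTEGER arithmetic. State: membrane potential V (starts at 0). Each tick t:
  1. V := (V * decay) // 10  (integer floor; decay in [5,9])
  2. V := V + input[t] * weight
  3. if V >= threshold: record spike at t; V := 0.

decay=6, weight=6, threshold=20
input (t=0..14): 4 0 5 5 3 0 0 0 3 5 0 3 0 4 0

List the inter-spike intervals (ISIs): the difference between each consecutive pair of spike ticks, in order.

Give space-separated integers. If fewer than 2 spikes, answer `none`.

Answer: 2 1 6 4

Derivation:
t=0: input=4 -> V=0 FIRE
t=1: input=0 -> V=0
t=2: input=5 -> V=0 FIRE
t=3: input=5 -> V=0 FIRE
t=4: input=3 -> V=18
t=5: input=0 -> V=10
t=6: input=0 -> V=6
t=7: input=0 -> V=3
t=8: input=3 -> V=19
t=9: input=5 -> V=0 FIRE
t=10: input=0 -> V=0
t=11: input=3 -> V=18
t=12: input=0 -> V=10
t=13: input=4 -> V=0 FIRE
t=14: input=0 -> V=0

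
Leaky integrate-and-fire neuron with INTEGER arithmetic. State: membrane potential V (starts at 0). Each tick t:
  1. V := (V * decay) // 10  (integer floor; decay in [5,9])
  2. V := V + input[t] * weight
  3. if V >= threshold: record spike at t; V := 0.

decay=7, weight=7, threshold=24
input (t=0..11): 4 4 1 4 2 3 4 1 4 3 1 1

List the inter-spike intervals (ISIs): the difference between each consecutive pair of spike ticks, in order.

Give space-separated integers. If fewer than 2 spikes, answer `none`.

t=0: input=4 -> V=0 FIRE
t=1: input=4 -> V=0 FIRE
t=2: input=1 -> V=7
t=3: input=4 -> V=0 FIRE
t=4: input=2 -> V=14
t=5: input=3 -> V=0 FIRE
t=6: input=4 -> V=0 FIRE
t=7: input=1 -> V=7
t=8: input=4 -> V=0 FIRE
t=9: input=3 -> V=21
t=10: input=1 -> V=21
t=11: input=1 -> V=21

Answer: 1 2 2 1 2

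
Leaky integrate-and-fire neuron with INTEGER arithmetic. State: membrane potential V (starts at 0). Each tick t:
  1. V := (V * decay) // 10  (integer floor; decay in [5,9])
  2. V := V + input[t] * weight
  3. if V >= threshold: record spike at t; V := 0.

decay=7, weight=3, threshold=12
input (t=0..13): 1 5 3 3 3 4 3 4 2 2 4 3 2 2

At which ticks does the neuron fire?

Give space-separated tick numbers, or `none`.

t=0: input=1 -> V=3
t=1: input=5 -> V=0 FIRE
t=2: input=3 -> V=9
t=3: input=3 -> V=0 FIRE
t=4: input=3 -> V=9
t=5: input=4 -> V=0 FIRE
t=6: input=3 -> V=9
t=7: input=4 -> V=0 FIRE
t=8: input=2 -> V=6
t=9: input=2 -> V=10
t=10: input=4 -> V=0 FIRE
t=11: input=3 -> V=9
t=12: input=2 -> V=0 FIRE
t=13: input=2 -> V=6

Answer: 1 3 5 7 10 12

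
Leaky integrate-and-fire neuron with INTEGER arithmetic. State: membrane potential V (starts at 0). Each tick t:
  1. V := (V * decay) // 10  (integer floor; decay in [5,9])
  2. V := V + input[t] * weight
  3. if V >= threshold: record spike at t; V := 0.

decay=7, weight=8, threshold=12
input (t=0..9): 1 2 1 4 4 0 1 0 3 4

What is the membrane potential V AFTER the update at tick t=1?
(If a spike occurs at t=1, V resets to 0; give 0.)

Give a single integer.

Answer: 0

Derivation:
t=0: input=1 -> V=8
t=1: input=2 -> V=0 FIRE
t=2: input=1 -> V=8
t=3: input=4 -> V=0 FIRE
t=4: input=4 -> V=0 FIRE
t=5: input=0 -> V=0
t=6: input=1 -> V=8
t=7: input=0 -> V=5
t=8: input=3 -> V=0 FIRE
t=9: input=4 -> V=0 FIRE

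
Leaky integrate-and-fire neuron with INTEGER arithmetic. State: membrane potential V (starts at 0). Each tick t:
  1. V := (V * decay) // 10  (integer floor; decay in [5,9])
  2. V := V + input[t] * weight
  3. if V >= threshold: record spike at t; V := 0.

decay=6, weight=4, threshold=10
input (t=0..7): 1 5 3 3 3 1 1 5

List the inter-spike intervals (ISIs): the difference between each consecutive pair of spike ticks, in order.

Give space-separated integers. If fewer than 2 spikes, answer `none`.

Answer: 1 1 1 3

Derivation:
t=0: input=1 -> V=4
t=1: input=5 -> V=0 FIRE
t=2: input=3 -> V=0 FIRE
t=3: input=3 -> V=0 FIRE
t=4: input=3 -> V=0 FIRE
t=5: input=1 -> V=4
t=6: input=1 -> V=6
t=7: input=5 -> V=0 FIRE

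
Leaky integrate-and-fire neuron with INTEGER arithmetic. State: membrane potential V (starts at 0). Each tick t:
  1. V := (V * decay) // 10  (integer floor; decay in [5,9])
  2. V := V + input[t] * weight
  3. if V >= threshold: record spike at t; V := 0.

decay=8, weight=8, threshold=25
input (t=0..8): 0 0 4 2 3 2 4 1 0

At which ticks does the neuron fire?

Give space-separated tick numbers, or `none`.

Answer: 2 4 6

Derivation:
t=0: input=0 -> V=0
t=1: input=0 -> V=0
t=2: input=4 -> V=0 FIRE
t=3: input=2 -> V=16
t=4: input=3 -> V=0 FIRE
t=5: input=2 -> V=16
t=6: input=4 -> V=0 FIRE
t=7: input=1 -> V=8
t=8: input=0 -> V=6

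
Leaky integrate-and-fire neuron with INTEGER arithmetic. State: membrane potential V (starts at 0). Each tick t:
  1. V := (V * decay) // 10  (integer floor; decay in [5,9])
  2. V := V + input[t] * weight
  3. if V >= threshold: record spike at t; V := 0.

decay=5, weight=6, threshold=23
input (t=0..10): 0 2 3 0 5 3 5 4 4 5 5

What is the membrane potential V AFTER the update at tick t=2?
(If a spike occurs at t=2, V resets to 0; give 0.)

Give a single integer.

Answer: 0

Derivation:
t=0: input=0 -> V=0
t=1: input=2 -> V=12
t=2: input=3 -> V=0 FIRE
t=3: input=0 -> V=0
t=4: input=5 -> V=0 FIRE
t=5: input=3 -> V=18
t=6: input=5 -> V=0 FIRE
t=7: input=4 -> V=0 FIRE
t=8: input=4 -> V=0 FIRE
t=9: input=5 -> V=0 FIRE
t=10: input=5 -> V=0 FIRE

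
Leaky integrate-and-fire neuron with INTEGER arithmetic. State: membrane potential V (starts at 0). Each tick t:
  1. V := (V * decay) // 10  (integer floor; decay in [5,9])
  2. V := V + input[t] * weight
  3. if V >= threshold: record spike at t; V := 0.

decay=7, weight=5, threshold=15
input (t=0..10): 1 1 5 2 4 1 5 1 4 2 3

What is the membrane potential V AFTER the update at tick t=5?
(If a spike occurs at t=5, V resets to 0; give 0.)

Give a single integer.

t=0: input=1 -> V=5
t=1: input=1 -> V=8
t=2: input=5 -> V=0 FIRE
t=3: input=2 -> V=10
t=4: input=4 -> V=0 FIRE
t=5: input=1 -> V=5
t=6: input=5 -> V=0 FIRE
t=7: input=1 -> V=5
t=8: input=4 -> V=0 FIRE
t=9: input=2 -> V=10
t=10: input=3 -> V=0 FIRE

Answer: 5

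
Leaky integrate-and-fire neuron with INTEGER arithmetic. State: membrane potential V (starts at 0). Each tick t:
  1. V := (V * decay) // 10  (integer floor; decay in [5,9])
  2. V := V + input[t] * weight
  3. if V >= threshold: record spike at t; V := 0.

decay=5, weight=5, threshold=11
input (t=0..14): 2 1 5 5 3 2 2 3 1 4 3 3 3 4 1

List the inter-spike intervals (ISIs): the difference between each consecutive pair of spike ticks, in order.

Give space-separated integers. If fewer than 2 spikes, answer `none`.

t=0: input=2 -> V=10
t=1: input=1 -> V=10
t=2: input=5 -> V=0 FIRE
t=3: input=5 -> V=0 FIRE
t=4: input=3 -> V=0 FIRE
t=5: input=2 -> V=10
t=6: input=2 -> V=0 FIRE
t=7: input=3 -> V=0 FIRE
t=8: input=1 -> V=5
t=9: input=4 -> V=0 FIRE
t=10: input=3 -> V=0 FIRE
t=11: input=3 -> V=0 FIRE
t=12: input=3 -> V=0 FIRE
t=13: input=4 -> V=0 FIRE
t=14: input=1 -> V=5

Answer: 1 1 2 1 2 1 1 1 1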